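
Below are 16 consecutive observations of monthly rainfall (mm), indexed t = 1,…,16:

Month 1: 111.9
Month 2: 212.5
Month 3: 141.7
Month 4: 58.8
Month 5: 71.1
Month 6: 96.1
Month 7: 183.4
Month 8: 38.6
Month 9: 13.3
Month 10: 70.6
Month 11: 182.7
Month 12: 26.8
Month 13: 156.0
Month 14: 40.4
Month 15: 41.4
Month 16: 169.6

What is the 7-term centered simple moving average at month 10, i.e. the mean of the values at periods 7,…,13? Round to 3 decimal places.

Sum of periods 7–13: 183.4 + 38.6 + 13.3 + 70.6 + 182.7 + 26.8 + 156.0 = 671.4
Divide by 7: 671.4 / 7 = 95.914

95.914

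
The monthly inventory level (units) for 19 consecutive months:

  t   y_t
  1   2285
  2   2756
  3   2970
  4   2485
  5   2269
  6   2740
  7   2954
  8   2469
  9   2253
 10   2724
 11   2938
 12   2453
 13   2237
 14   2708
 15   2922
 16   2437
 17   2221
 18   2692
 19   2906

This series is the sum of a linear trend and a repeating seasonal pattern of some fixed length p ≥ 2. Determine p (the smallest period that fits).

4

First differences y_{t+1} − y_t: 471, 214, -485, -216, 471, 214, -485, -216, 471, 214, …
The difference pattern repeats every 4 terms and not for any smaller step, so p = 4.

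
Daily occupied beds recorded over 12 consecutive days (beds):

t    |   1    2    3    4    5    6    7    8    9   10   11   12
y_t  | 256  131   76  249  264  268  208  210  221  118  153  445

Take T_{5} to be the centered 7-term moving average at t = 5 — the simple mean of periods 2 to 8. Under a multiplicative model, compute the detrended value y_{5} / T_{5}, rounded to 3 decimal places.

Trend T_5 = (131 + 76 + 249 + 264 + 268 + 208 + 210) / 7 = 1406/7 = 200.85714
Ratio to trend: 264 / 200.85714 = 1.314

1.314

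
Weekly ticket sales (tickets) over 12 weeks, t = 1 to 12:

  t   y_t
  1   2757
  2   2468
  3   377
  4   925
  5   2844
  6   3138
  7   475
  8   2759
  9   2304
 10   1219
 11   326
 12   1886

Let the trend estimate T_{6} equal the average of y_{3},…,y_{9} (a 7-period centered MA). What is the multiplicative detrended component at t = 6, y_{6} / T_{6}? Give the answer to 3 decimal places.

1.713

Trend T_6 = (377 + 925 + 2844 + 3138 + 475 + 2759 + 2304) / 7 = 12822/7 = 1831.71429
Ratio to trend: 3138 / 1831.71429 = 1.713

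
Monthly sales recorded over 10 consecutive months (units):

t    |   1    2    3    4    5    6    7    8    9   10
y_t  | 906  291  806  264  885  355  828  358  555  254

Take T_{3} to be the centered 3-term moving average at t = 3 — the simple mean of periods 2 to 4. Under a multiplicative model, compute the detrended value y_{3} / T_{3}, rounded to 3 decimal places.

Trend T_3 = (291 + 806 + 264) / 3 = 1361/3 = 453.66667
Ratio to trend: 806 / 453.66667 = 1.777

1.777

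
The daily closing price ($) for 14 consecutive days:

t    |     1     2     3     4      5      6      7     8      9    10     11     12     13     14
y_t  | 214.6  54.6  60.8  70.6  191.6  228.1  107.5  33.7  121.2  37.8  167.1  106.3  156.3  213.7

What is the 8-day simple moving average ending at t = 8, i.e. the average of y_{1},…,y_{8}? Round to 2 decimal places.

Sum of periods 1–8: 214.6 + 54.6 + 60.8 + 70.6 + 191.6 + 228.1 + 107.5 + 33.7 = 961.5
Divide by 8: 961.5 / 8 = 120.19

120.19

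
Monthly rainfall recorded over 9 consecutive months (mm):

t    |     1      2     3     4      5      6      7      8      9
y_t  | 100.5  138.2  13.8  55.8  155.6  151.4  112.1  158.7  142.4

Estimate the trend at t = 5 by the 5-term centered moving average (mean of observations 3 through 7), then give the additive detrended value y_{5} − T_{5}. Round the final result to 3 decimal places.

57.860

Trend T_5 = (13.8 + 55.8 + 155.6 + 151.4 + 112.1) / 5 = 488.7/5 = 97.74000
Detrended value: 155.6 − 97.74000 = 57.860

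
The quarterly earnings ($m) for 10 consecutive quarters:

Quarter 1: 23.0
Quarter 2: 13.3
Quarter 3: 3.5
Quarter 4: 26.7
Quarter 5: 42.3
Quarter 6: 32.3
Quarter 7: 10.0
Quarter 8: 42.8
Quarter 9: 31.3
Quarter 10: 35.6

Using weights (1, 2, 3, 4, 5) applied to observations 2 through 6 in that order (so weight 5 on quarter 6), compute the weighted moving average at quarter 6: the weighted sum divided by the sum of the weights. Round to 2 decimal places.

Weighted sum: 1·13.3 + 2·3.5 + 3·26.7 + 4·42.3 + 5·32.3 = 13.3 + 7.0 + 80.1 + 169.2 + 161.5 = 431.1
Weight total: 1 + 2 + 3 + 4 + 5 = 15
WMA = 431.1 / 15 = 28.74

28.74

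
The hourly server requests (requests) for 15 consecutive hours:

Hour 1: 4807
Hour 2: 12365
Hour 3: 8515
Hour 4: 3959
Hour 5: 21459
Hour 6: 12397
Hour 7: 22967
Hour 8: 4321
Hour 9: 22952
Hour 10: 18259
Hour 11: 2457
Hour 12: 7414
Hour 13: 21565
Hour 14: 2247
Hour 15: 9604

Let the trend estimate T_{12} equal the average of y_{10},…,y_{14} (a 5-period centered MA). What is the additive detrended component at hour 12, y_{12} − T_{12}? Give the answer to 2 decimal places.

-2974.40

Trend T_12 = (18259 + 2457 + 7414 + 21565 + 2247) / 5 = 51942/5 = 10388.4000
Detrended value: 7414 − 10388.4000 = -2974.40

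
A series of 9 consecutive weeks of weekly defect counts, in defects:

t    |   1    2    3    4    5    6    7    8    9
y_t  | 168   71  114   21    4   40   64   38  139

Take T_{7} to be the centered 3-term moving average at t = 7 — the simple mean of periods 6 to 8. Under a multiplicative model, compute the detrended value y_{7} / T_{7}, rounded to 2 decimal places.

Trend T_7 = (40 + 64 + 38) / 3 = 142/3 = 47.3333
Ratio to trend: 64 / 47.3333 = 1.35

1.35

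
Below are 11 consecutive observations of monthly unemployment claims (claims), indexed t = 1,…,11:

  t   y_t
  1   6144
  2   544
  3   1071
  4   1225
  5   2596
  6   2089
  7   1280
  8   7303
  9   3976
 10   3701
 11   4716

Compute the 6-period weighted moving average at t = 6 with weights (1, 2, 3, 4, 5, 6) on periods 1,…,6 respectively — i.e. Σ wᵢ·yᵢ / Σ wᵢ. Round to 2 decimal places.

Weighted sum: 1·6144 + 2·544 + 3·1071 + 4·1225 + 5·2596 + 6·2089 = 6144 + 1088 + 3213 + 4900 + 12980 + 12534 = 40859
Weight total: 1 + 2 + 3 + 4 + 5 + 6 = 21
WMA = 40859 / 21 = 1945.67

1945.67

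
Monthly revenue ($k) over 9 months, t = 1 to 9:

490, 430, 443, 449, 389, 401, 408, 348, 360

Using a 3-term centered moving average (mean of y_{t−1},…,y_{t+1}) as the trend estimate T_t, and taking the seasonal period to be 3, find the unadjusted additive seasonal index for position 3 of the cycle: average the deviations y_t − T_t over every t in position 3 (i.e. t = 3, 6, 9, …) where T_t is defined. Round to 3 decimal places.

2.000

Season position 3 occurs at t = 3, 6 (where T_t is defined).
t=3: T_3 = 440.66667; y_3 − T_3 = 443 − 440.66667 = 2.33333
t=6: T_6 = 399.33333; y_6 − T_6 = 401 − 399.33333 = 1.66667
Mean deviation: (2.33333 + 1.66667) / 2 = 2.000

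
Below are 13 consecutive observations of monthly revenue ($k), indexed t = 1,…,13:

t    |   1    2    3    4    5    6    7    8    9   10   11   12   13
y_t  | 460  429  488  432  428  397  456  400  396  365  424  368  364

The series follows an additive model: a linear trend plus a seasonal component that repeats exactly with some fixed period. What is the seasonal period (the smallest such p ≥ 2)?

4

First differences y_{t+1} − y_t: -31, 59, -56, -4, -31, 59, -56, -4, -31, 59, …
The difference pattern repeats every 4 terms and not for any smaller step, so p = 4.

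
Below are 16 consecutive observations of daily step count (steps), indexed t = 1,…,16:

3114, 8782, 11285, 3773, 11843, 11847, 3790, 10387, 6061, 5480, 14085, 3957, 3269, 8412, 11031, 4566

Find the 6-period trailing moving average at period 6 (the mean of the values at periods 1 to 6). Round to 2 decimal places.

Sum of periods 1–6: 3114 + 8782 + 11285 + 3773 + 11843 + 11847 = 50644
Divide by 6: 50644 / 6 = 8440.67

8440.67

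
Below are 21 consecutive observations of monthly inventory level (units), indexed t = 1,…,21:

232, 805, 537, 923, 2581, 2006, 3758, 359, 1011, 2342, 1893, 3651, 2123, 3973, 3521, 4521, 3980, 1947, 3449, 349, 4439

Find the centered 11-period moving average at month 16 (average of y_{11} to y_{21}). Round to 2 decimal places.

3076.91

Sum of periods 11–21: 1893 + 3651 + 2123 + 3973 + 3521 + 4521 + 3980 + 1947 + 3449 + 349 + 4439 = 33846
Divide by 11: 33846 / 11 = 3076.91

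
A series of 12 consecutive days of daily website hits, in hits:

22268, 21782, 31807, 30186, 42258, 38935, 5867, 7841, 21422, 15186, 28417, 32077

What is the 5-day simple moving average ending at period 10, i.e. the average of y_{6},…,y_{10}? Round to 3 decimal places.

17850.200

Sum of periods 6–10: 38935 + 5867 + 7841 + 21422 + 15186 = 89251
Divide by 5: 89251 / 5 = 17850.200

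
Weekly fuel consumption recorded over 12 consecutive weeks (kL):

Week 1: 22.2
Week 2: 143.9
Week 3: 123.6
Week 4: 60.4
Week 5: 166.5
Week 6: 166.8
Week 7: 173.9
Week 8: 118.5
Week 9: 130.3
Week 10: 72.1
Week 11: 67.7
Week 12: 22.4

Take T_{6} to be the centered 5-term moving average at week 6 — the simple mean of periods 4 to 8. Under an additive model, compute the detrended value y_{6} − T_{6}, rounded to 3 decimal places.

Trend T_6 = (60.4 + 166.5 + 166.8 + 173.9 + 118.5) / 5 = 686.1/5 = 137.22000
Detrended value: 166.8 − 137.22000 = 29.580

29.580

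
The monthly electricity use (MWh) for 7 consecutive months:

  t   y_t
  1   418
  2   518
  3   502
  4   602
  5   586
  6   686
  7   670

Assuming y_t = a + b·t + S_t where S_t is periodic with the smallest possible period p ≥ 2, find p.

2

First differences y_{t+1} − y_t: 100, -16, 100, -16, 100, -16, …
The difference pattern repeats every 2 terms and not for any smaller step, so p = 2.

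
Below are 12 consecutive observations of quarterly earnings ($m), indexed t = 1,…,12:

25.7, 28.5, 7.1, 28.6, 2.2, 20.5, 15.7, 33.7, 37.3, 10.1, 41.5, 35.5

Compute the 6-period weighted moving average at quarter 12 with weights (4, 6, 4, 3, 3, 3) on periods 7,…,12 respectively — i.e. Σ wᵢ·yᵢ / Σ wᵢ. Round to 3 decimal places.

29.370

Weighted sum: 4·15.7 + 6·33.7 + 4·37.3 + 3·10.1 + 3·41.5 + 3·35.5 = 62.8 + 202.2 + 149.2 + 30.3 + 124.5 + 106.5 = 675.5
Weight total: 4 + 6 + 4 + 3 + 3 + 3 = 23
WMA = 675.5 / 23 = 29.370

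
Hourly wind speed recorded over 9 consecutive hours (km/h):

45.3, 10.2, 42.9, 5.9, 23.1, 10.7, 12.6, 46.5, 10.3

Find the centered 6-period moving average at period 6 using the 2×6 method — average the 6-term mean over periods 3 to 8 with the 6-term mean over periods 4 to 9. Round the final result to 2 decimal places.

Sum over 3–8: 42.9 + 5.9 + 23.1 + 10.7 + 12.6 + 46.5 = 141.7
Sum over 4–9: 5.9 + 23.1 + 10.7 + 12.6 + 46.5 + 10.3 = 109.1
CMA at t=6 = (141.7 + 109.1) / (2·6) = 250.8 / 12 = 20.90

20.90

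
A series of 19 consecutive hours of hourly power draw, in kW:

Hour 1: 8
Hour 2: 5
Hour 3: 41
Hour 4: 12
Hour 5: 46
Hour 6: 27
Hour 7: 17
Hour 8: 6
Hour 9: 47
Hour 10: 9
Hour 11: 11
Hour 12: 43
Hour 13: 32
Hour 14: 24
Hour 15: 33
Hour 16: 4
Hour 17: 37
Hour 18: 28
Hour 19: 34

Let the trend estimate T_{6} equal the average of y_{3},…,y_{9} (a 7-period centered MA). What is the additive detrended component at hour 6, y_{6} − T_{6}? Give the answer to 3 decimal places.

Trend T_6 = (41 + 12 + 46 + 27 + 17 + 6 + 47) / 7 = 196/7 = 28.00000
Detrended value: 27 − 28.00000 = -1.000

-1.000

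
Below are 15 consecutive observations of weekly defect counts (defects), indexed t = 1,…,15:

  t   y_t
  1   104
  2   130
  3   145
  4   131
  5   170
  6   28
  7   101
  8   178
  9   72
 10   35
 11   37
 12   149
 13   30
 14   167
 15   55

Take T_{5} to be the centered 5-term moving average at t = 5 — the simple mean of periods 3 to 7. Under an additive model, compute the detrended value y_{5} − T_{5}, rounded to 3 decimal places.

55.000

Trend T_5 = (145 + 131 + 170 + 28 + 101) / 5 = 575/5 = 115.00000
Detrended value: 170 − 115.00000 = 55.000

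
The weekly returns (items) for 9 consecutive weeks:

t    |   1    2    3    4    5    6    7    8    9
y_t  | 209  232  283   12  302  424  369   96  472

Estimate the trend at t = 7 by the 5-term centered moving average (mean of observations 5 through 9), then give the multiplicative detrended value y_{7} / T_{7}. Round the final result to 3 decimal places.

Trend T_7 = (302 + 424 + 369 + 96 + 472) / 5 = 1663/5 = 332.60000
Ratio to trend: 369 / 332.60000 = 1.109

1.109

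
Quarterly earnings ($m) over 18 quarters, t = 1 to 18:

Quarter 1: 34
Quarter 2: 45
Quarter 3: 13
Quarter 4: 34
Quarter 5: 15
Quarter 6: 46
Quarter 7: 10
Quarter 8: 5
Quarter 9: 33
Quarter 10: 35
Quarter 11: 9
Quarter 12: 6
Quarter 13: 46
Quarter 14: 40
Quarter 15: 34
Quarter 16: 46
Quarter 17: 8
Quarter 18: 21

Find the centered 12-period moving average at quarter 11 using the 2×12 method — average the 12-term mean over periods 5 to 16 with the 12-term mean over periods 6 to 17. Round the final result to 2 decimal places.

26.79

Sum over 5–16: 15 + 46 + 10 + 5 + 33 + 35 + 9 + 6 + 46 + 40 + 34 + 46 = 325
Sum over 6–17: 46 + 10 + 5 + 33 + 35 + 9 + 6 + 46 + 40 + 34 + 46 + 8 = 318
CMA at t=11 = (325 + 318) / (2·12) = 643 / 24 = 26.79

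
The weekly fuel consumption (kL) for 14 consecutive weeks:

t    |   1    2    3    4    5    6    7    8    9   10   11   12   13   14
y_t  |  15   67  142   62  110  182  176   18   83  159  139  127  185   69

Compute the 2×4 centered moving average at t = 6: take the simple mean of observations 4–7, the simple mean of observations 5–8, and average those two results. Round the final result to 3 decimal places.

127.000

Sum over 4–7: 62 + 110 + 182 + 176 = 530
Sum over 5–8: 110 + 182 + 176 + 18 = 486
CMA at t=6 = (530 + 486) / (2·4) = 1016 / 8 = 127.000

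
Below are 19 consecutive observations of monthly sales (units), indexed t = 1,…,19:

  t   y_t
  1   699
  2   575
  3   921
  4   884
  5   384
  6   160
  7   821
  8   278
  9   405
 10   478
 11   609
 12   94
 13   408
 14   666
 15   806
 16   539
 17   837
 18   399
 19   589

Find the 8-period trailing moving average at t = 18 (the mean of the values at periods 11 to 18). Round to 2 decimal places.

544.75

Sum of periods 11–18: 609 + 94 + 408 + 666 + 806 + 539 + 837 + 399 = 4358
Divide by 8: 4358 / 8 = 544.75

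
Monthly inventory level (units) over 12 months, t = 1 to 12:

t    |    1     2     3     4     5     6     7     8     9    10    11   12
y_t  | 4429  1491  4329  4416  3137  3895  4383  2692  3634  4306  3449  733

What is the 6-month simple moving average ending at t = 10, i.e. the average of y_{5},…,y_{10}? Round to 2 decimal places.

Sum of periods 5–10: 3137 + 3895 + 4383 + 2692 + 3634 + 4306 = 22047
Divide by 6: 22047 / 6 = 3674.50

3674.50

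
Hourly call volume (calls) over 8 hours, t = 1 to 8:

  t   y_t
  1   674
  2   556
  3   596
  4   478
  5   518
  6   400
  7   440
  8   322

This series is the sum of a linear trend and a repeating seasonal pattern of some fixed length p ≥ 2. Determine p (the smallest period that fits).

2

First differences y_{t+1} − y_t: -118, 40, -118, 40, -118, 40, …
The difference pattern repeats every 2 terms and not for any smaller step, so p = 2.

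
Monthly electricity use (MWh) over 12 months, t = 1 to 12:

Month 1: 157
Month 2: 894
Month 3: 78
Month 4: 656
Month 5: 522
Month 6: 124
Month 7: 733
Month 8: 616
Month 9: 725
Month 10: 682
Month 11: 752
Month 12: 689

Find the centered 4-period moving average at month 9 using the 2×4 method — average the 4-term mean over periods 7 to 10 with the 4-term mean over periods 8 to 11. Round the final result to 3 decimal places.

691.375

Sum over 7–10: 733 + 616 + 725 + 682 = 2756
Sum over 8–11: 616 + 725 + 682 + 752 = 2775
CMA at t=9 = (2756 + 2775) / (2·4) = 5531 / 8 = 691.375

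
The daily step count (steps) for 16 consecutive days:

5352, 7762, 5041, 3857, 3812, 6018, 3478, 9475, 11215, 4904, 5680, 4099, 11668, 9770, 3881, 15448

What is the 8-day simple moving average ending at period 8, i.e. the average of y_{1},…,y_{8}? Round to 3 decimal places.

Sum of periods 1–8: 5352 + 7762 + 5041 + 3857 + 3812 + 6018 + 3478 + 9475 = 44795
Divide by 8: 44795 / 8 = 5599.375

5599.375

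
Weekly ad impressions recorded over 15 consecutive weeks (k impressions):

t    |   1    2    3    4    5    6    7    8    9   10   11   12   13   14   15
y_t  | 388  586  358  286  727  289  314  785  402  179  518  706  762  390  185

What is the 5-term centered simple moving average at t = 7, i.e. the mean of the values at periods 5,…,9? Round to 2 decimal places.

Sum of periods 5–9: 727 + 289 + 314 + 785 + 402 = 2517
Divide by 5: 2517 / 5 = 503.40

503.40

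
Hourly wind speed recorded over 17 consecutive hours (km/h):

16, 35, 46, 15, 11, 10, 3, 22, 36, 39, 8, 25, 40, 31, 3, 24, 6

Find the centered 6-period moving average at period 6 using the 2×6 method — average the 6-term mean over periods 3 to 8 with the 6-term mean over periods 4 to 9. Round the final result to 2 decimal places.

17.00

Sum over 3–8: 46 + 15 + 11 + 10 + 3 + 22 = 107
Sum over 4–9: 15 + 11 + 10 + 3 + 22 + 36 = 97
CMA at t=6 = (107 + 97) / (2·6) = 204 / 12 = 17.00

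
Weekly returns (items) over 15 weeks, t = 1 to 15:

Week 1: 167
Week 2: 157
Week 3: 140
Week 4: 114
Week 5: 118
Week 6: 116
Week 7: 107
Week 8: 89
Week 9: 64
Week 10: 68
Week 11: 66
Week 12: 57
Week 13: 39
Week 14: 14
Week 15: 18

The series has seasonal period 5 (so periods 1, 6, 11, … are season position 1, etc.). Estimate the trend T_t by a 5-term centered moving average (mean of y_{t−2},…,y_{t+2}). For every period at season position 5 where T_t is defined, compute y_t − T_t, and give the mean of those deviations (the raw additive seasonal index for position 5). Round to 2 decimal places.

-0.90

Season position 5 occurs at t = 5, 10 (where T_t is defined).
t=5: T_5 = 119.0000; y_5 − T_5 = 118 − 119.0000 = -1.0000
t=10: T_10 = 68.8000; y_10 − T_10 = 68 − 68.8000 = -0.8000
Mean deviation: (-1.0000 + -0.8000) / 2 = -0.90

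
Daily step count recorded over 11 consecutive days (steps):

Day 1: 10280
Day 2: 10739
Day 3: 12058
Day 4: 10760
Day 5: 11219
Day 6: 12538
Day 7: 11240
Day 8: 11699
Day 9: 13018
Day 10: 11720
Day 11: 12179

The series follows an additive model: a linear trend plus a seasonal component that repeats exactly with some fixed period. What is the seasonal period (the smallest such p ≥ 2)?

3

First differences y_{t+1} − y_t: 459, 1319, -1298, 459, 1319, -1298, 459, 1319, …
The difference pattern repeats every 3 terms and not for any smaller step, so p = 3.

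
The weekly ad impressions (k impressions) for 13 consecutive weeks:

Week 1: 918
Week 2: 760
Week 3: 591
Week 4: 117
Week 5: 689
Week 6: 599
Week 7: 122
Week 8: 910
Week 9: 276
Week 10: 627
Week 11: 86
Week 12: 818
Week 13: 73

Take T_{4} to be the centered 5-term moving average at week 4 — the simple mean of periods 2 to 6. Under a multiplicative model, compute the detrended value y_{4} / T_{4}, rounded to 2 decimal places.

0.21

Trend T_4 = (760 + 591 + 117 + 689 + 599) / 5 = 2756/5 = 551.2000
Ratio to trend: 117 / 551.2000 = 0.21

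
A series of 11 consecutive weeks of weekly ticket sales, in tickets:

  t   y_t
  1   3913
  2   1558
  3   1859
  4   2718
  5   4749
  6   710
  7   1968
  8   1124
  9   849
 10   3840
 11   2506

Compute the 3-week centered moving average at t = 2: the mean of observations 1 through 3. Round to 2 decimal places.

2443.33

Sum of periods 1–3: 3913 + 1558 + 1859 = 7330
Divide by 3: 7330 / 3 = 2443.33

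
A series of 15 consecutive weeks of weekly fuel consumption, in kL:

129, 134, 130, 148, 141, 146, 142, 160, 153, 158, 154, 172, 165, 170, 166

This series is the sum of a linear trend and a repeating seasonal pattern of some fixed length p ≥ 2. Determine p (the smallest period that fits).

4

First differences y_{t+1} − y_t: 5, -4, 18, -7, 5, -4, 18, -7, 5, -4, …
The difference pattern repeats every 4 terms and not for any smaller step, so p = 4.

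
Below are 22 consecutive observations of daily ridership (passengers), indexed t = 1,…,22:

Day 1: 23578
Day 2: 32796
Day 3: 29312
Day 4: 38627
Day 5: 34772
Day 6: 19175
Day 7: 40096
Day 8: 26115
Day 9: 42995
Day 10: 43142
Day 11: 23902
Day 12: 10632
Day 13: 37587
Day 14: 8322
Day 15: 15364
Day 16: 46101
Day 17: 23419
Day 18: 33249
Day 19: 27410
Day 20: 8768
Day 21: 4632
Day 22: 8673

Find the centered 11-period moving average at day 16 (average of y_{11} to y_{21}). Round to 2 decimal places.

Sum of periods 11–21: 23902 + 10632 + 37587 + 8322 + 15364 + 46101 + 23419 + 33249 + 27410 + 8768 + 4632 = 239386
Divide by 11: 239386 / 11 = 21762.36

21762.36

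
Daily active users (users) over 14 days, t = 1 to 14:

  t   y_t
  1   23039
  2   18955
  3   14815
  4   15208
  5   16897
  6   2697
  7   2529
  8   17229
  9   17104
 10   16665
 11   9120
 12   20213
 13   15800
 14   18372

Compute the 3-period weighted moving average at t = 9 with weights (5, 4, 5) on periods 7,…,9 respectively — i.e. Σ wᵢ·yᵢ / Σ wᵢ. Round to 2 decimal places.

Weighted sum: 5·2529 + 4·17229 + 5·17104 = 12645 + 68916 + 85520 = 167081
Weight total: 5 + 4 + 5 = 14
WMA = 167081 / 14 = 11934.36

11934.36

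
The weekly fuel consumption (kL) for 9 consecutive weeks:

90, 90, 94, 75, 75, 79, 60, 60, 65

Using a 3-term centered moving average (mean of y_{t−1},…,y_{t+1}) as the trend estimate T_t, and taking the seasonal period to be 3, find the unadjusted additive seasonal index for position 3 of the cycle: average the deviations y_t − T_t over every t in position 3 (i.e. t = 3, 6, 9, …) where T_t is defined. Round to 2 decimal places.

Season position 3 occurs at t = 3, 6 (where T_t is defined).
t=3: T_3 = 86.3333; y_3 − T_3 = 94 − 86.3333 = 7.6667
t=6: T_6 = 71.3333; y_6 − T_6 = 79 − 71.3333 = 7.6667
Mean deviation: (7.6667 + 7.6667) / 2 = 7.67

7.67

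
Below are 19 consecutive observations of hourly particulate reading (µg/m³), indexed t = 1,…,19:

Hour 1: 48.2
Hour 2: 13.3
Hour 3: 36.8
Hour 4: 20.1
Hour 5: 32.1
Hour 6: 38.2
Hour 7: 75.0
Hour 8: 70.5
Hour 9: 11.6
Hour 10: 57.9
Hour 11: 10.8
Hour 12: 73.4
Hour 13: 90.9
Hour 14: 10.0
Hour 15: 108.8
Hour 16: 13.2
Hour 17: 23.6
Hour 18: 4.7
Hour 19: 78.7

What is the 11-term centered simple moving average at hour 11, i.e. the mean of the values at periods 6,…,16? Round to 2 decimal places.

Sum of periods 6–16: 38.2 + 75.0 + 70.5 + 11.6 + 57.9 + 10.8 + 73.4 + 90.9 + 10.0 + 108.8 + 13.2 = 560.3
Divide by 11: 560.3 / 11 = 50.94

50.94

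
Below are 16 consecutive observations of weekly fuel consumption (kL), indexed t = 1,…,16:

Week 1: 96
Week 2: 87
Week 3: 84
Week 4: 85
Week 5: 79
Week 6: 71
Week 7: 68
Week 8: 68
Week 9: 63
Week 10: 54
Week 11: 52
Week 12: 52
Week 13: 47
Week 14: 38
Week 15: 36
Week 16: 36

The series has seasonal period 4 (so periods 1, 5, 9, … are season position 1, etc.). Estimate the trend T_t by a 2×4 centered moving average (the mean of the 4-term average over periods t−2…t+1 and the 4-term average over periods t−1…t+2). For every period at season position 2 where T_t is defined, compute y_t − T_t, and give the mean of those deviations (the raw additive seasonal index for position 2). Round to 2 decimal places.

-3.04

Season position 2 occurs at t = 6, 10, 14 (where T_t is defined).
t=6: T_6 = 73.6250; y_6 − T_6 = 71 − 73.6250 = -2.6250
t=10: T_10 = 57.2500; y_10 − T_10 = 54 − 57.2500 = -3.2500
t=14: T_14 = 41.2500; y_14 − T_14 = 38 − 41.2500 = -3.2500
Mean deviation: (-2.6250 + -3.2500 + -3.2500) / 3 = -3.04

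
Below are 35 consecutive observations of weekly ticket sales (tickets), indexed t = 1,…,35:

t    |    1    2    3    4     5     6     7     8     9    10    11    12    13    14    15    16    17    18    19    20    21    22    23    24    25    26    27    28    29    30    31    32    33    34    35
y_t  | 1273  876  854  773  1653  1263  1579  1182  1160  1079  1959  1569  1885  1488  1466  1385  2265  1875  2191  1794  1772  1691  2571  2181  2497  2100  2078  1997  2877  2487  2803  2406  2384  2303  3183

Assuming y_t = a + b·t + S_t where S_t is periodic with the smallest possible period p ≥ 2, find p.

6

First differences y_{t+1} − y_t: -397, -22, -81, 880, -390, 316, -397, -22, -81, 880, -390, 316, -397, -22, …
The difference pattern repeats every 6 terms and not for any smaller step, so p = 6.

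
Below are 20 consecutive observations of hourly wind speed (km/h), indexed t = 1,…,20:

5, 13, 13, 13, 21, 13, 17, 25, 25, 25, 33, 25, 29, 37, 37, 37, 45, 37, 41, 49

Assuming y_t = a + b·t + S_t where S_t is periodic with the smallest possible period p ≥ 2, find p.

6

First differences y_{t+1} − y_t: 8, 0, 0, 8, -8, 4, 8, 0, 0, 8, -8, 4, 8, 0, …
The difference pattern repeats every 6 terms and not for any smaller step, so p = 6.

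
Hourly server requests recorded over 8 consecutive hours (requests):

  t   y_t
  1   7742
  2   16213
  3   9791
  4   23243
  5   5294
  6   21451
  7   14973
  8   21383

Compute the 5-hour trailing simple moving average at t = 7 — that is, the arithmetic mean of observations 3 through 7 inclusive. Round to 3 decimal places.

Sum of periods 3–7: 9791 + 23243 + 5294 + 21451 + 14973 = 74752
Divide by 5: 74752 / 5 = 14950.400

14950.400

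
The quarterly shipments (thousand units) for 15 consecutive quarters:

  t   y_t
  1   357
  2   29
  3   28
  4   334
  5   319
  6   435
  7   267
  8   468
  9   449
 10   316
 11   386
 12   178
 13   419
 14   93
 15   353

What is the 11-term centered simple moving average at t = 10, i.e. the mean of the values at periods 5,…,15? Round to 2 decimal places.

Sum of periods 5–15: 319 + 435 + 267 + 468 + 449 + 316 + 386 + 178 + 419 + 93 + 353 = 3683
Divide by 11: 3683 / 11 = 334.82

334.82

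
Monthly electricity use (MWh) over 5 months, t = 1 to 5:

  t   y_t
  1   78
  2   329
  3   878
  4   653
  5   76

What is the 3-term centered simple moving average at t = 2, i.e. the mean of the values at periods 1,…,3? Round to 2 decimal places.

428.33

Sum of periods 1–3: 78 + 329 + 878 = 1285
Divide by 3: 1285 / 3 = 428.33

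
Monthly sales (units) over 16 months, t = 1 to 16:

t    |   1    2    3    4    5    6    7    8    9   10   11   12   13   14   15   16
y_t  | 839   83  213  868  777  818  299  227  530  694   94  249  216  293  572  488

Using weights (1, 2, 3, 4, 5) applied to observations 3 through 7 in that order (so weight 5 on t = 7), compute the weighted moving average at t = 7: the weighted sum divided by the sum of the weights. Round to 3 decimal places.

603.133

Weighted sum: 1·213 + 2·868 + 3·777 + 4·818 + 5·299 = 213 + 1736 + 2331 + 3272 + 1495 = 9047
Weight total: 1 + 2 + 3 + 4 + 5 = 15
WMA = 9047 / 15 = 603.133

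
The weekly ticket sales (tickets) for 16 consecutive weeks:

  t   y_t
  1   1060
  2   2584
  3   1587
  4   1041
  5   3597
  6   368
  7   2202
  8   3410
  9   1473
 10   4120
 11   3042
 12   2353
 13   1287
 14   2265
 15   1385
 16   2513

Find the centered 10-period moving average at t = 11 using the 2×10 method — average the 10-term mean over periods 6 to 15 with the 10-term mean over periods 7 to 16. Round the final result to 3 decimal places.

Sum over 6–15: 368 + 2202 + 3410 + 1473 + 4120 + 3042 + 2353 + 1287 + 2265 + 1385 = 21905
Sum over 7–16: 2202 + 3410 + 1473 + 4120 + 3042 + 2353 + 1287 + 2265 + 1385 + 2513 = 24050
CMA at t=11 = (21905 + 24050) / (2·10) = 45955 / 20 = 2297.750

2297.750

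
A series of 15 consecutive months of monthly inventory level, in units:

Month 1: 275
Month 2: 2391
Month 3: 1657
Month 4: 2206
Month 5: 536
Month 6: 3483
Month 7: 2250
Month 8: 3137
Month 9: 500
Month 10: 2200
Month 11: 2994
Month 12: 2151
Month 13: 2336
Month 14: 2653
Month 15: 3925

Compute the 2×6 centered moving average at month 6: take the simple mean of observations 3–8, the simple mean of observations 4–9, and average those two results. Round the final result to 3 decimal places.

2115.083

Sum over 3–8: 1657 + 2206 + 536 + 3483 + 2250 + 3137 = 13269
Sum over 4–9: 2206 + 536 + 3483 + 2250 + 3137 + 500 = 12112
CMA at t=6 = (13269 + 12112) / (2·6) = 25381 / 12 = 2115.083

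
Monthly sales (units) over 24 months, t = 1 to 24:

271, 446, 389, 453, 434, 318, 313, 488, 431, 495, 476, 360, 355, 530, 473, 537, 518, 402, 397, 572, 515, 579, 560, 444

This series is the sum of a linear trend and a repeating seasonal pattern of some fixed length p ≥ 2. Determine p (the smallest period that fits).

First differences y_{t+1} − y_t: 175, -57, 64, -19, -116, -5, 175, -57, 64, -19, -116, -5, 175, -57, …
The difference pattern repeats every 6 terms and not for any smaller step, so p = 6.

6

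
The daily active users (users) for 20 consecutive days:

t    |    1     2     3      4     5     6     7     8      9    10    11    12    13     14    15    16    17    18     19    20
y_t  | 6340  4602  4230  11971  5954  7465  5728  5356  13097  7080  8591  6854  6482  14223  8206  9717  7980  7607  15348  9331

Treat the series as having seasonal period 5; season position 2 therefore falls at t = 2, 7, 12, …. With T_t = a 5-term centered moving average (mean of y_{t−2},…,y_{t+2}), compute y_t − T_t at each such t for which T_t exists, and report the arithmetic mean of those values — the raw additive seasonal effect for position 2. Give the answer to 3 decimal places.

-1791.867

Season position 2 occurs at t = 7, 12, 17 (where T_t is defined).
t=7: T_7 = 7520.00000; y_7 − T_7 = 5728 − 7520.00000 = -1792.00000
t=12: T_12 = 8646.00000; y_12 − T_12 = 6854 − 8646.00000 = -1792.00000
t=17: T_17 = 9771.60000; y_17 − T_17 = 7980 − 9771.60000 = -1791.60000
Mean deviation: (-1792.00000 + -1792.00000 + -1791.60000) / 3 = -1791.867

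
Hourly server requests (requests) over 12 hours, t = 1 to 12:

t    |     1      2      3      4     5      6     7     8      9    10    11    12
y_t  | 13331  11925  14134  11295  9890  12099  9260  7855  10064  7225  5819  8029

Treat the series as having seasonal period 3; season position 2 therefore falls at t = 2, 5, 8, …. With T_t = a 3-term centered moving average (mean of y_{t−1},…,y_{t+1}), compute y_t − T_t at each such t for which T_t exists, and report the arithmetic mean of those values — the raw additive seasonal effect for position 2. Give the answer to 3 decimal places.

-1204.917

Season position 2 occurs at t = 2, 5, 8, 11 (where T_t is defined).
t=2: T_2 = 13130.00000; y_2 − T_2 = 11925 − 13130.00000 = -1205.00000
t=5: T_5 = 11094.66667; y_5 − T_5 = 9890 − 11094.66667 = -1204.66667
t=8: T_8 = 9059.66667; y_8 − T_8 = 7855 − 9059.66667 = -1204.66667
t=11: T_11 = 7024.33333; y_11 − T_11 = 5819 − 7024.33333 = -1205.33333
Mean deviation: (-1205.00000 + -1204.66667 + -1204.66667 + -1205.33333) / 4 = -1204.917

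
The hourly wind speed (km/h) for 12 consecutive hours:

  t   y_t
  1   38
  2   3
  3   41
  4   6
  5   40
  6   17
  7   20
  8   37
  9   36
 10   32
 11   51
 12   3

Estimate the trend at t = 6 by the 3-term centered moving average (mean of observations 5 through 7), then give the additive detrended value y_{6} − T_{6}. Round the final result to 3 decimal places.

Trend T_6 = (40 + 17 + 20) / 3 = 77/3 = 25.66667
Detrended value: 17 − 25.66667 = -8.667

-8.667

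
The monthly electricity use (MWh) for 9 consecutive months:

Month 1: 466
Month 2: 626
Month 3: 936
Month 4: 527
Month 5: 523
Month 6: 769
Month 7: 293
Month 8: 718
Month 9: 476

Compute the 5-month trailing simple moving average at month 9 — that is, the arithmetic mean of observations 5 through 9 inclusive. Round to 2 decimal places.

Sum of periods 5–9: 523 + 769 + 293 + 718 + 476 = 2779
Divide by 5: 2779 / 5 = 555.80

555.80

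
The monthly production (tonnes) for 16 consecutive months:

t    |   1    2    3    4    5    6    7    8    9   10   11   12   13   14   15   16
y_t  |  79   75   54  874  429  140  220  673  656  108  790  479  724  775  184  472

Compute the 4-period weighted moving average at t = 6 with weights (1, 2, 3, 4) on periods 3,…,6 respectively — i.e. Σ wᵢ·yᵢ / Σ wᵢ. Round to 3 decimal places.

364.900

Weighted sum: 1·54 + 2·874 + 3·429 + 4·140 = 54 + 1748 + 1287 + 560 = 3649
Weight total: 1 + 2 + 3 + 4 = 10
WMA = 3649 / 10 = 364.900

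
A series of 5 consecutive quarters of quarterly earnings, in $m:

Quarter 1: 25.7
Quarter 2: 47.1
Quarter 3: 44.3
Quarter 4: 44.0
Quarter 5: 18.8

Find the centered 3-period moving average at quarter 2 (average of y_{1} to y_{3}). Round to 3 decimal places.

39.033

Sum of periods 1–3: 25.7 + 47.1 + 44.3 = 117.1
Divide by 3: 117.1 / 3 = 39.033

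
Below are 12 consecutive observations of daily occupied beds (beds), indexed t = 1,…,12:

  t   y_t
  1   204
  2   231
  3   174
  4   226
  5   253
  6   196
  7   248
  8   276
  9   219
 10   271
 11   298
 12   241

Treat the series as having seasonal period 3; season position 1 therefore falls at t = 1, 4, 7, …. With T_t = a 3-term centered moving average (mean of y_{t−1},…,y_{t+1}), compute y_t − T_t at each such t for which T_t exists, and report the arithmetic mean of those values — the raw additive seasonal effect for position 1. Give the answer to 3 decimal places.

Season position 1 occurs at t = 4, 7, 10 (where T_t is defined).
t=4: T_4 = 217.66667; y_4 − T_4 = 226 − 217.66667 = 8.33333
t=7: T_7 = 240.00000; y_7 − T_7 = 248 − 240.00000 = 8.00000
t=10: T_10 = 262.66667; y_10 − T_10 = 271 − 262.66667 = 8.33333
Mean deviation: (8.33333 + 8.00000 + 8.33333) / 3 = 8.222

8.222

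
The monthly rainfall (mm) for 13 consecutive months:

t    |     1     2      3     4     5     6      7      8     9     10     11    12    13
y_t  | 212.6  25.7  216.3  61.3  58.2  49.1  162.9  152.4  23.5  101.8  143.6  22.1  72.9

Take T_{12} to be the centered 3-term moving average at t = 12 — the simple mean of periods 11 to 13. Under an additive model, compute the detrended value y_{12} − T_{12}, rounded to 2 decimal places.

Trend T_12 = (143.6 + 22.1 + 72.9) / 3 = 238.6/3 = 79.5333
Detrended value: 22.1 − 79.5333 = -57.43

-57.43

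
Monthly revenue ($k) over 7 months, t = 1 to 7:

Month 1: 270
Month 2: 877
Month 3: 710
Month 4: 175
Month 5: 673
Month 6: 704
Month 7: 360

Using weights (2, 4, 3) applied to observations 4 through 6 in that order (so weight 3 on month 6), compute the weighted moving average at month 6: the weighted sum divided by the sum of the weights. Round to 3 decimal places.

572.667

Weighted sum: 2·175 + 4·673 + 3·704 = 350 + 2692 + 2112 = 5154
Weight total: 2 + 4 + 3 = 9
WMA = 5154 / 9 = 572.667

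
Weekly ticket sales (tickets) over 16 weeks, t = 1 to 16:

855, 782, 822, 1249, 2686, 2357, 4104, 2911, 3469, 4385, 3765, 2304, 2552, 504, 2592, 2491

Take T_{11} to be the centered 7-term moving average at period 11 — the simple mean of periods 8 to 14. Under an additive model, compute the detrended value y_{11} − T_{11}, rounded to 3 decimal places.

923.571

Trend T_11 = (2911 + 3469 + 4385 + 3765 + 2304 + 2552 + 504) / 7 = 19890/7 = 2841.42857
Detrended value: 3765 − 2841.42857 = 923.571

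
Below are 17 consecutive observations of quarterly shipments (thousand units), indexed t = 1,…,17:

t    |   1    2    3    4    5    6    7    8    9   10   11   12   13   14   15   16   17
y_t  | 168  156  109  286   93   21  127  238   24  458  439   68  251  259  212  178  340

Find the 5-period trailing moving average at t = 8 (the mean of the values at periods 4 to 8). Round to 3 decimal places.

Sum of periods 4–8: 286 + 93 + 21 + 127 + 238 = 765
Divide by 5: 765 / 5 = 153.000

153.000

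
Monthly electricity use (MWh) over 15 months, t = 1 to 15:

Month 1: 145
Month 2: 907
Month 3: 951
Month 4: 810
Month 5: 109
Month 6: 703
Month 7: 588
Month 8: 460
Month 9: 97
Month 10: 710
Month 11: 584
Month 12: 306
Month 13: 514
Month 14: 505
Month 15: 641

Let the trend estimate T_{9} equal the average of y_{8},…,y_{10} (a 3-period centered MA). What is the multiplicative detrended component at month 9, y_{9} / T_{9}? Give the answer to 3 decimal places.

0.230

Trend T_9 = (460 + 97 + 710) / 3 = 1267/3 = 422.33333
Ratio to trend: 97 / 422.33333 = 0.230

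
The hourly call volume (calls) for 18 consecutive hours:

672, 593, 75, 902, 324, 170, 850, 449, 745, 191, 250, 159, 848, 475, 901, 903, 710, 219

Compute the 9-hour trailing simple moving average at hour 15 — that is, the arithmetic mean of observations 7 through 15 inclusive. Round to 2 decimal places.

540.89

Sum of periods 7–15: 850 + 449 + 745 + 191 + 250 + 159 + 848 + 475 + 901 = 4868
Divide by 9: 4868 / 9 = 540.89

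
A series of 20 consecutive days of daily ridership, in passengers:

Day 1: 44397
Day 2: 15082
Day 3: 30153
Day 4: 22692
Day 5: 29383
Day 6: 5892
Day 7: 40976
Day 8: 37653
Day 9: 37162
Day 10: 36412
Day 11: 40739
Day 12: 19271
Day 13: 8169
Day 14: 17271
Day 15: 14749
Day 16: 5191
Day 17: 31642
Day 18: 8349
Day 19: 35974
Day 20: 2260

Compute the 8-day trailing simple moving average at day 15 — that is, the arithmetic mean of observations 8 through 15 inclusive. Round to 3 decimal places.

Sum of periods 8–15: 37653 + 37162 + 36412 + 40739 + 19271 + 8169 + 17271 + 14749 = 211426
Divide by 8: 211426 / 8 = 26428.250

26428.250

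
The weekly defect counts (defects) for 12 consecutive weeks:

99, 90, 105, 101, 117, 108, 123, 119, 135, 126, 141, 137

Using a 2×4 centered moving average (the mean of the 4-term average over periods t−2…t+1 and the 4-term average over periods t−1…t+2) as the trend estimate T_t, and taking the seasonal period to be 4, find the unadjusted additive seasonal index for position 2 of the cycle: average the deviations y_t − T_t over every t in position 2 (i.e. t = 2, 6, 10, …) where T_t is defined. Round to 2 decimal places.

-6.50

Season position 2 occurs at t = 6, 10 (where T_t is defined).
t=6: T_6 = 114.5000; y_6 − T_6 = 108 − 114.5000 = -6.5000
t=10: T_10 = 132.5000; y_10 − T_10 = 126 − 132.5000 = -6.5000
Mean deviation: (-6.5000 + -6.5000) / 2 = -6.50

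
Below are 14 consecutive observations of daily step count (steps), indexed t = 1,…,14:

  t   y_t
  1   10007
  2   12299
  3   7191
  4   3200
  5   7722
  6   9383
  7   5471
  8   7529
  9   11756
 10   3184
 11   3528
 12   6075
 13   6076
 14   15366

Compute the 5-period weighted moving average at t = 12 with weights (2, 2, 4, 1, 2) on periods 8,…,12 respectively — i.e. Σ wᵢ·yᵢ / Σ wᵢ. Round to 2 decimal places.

6089.45

Weighted sum: 2·7529 + 2·11756 + 4·3184 + 1·3528 + 2·6075 = 15058 + 23512 + 12736 + 3528 + 12150 = 66984
Weight total: 2 + 2 + 4 + 1 + 2 = 11
WMA = 66984 / 11 = 6089.45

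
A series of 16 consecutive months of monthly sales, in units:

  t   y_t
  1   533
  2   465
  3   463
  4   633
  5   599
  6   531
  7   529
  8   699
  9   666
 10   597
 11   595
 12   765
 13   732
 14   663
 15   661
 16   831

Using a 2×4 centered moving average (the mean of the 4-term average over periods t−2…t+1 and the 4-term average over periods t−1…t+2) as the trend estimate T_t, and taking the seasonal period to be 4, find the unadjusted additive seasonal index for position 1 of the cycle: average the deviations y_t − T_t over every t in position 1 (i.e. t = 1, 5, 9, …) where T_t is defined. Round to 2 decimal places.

Season position 1 occurs at t = 5, 9, 13 (where T_t is defined).
t=5: T_5 = 564.7500; y_5 − T_5 = 599 − 564.7500 = 34.2500
t=9: T_9 = 631.0000; y_9 − T_9 = 666 − 631.0000 = 35.0000
t=13: T_13 = 697.0000; y_13 − T_13 = 732 − 697.0000 = 35.0000
Mean deviation: (34.2500 + 35.0000 + 35.0000) / 3 = 34.75

34.75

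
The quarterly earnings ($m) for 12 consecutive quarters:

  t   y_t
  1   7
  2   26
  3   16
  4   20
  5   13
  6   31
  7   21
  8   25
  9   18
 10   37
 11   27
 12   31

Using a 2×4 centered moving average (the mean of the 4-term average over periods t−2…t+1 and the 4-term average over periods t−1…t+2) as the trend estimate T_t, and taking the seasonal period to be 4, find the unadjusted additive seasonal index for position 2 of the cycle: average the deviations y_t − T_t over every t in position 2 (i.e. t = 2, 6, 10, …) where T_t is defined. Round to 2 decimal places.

9.31

Season position 2 occurs at t = 6, 10 (where T_t is defined).
t=6: T_6 = 21.8750; y_6 − T_6 = 31 − 21.8750 = 9.1250
t=10: T_10 = 27.5000; y_10 − T_10 = 37 − 27.5000 = 9.5000
Mean deviation: (9.1250 + 9.5000) / 2 = 9.31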